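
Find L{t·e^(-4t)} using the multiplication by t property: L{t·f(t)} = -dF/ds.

Using L{t^n·e^(at)} = n!/(s-a)^(n+1), L{t·e^(-4t)} = 1/(s+4)^2

Final answer: 1/(s+4)^2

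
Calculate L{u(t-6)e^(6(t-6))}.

u(t-a)f(t-a) with f(t)=e^(6t). L{e^(6t)} = 1/(s-6). By time shift: e^(-6s)/(s-6)

Final answer: e^(-6s)/(s-6)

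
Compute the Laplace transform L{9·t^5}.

L{t^n} = n!/s^(n+1), so L{t^5} = 120/s^6. Then L{9·t^5} = 9·120/s^6 = 1080/s^6

Final answer: 1080/s^6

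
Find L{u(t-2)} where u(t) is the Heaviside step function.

L{u(t-a)} = e^(-as)/s. Here a=2, so L{u(t-2)} = e^(-2s)/s

Final answer: e^(-2s)/s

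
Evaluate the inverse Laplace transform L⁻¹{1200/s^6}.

L⁻¹{n!/s^(n+1)} = t^n with n=5. So L⁻¹{120/s^6} = t^5, and L⁻¹{1200/s^6} = (1200/120)·t^5 = 10·t^5

Final answer: 10·t^5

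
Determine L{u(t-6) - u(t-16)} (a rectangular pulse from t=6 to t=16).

L{u(t-a)} = e^(-as)/s. L{u(t-6) - u(t-16)} = (e^(-6s) - e^(-16s))/s

Final answer: (e^(-6s) - e^(-16s))/s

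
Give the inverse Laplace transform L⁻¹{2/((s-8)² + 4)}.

Using frequency shift, L⁻¹{2/((s-8)² + 4)} = e^(8t)·sin(2t)

Final answer: e^(8t)·sin(2t)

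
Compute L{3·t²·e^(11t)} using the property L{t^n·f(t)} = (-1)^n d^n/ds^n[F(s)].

L{e^(11t)} = 1/(s-11). d/ds[1/(s-11)] = -1/(s-11)². d²/ds²[1/(s-11)] = 2/(s-11)³. So L{t²·e^(11t)} = (-1)² · 2/(s-11)³ = 2/(s-11)³. Then L{3·t²·e^(11t)} = 3·2/(s-11)³ = 6/(s-11)³

Final answer: 6/(s-11)³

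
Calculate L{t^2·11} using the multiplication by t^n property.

L{11} = 11/s. d^1/ds^1[1/s] = -1/s². d^2/ds^2[1/s] = 2/s^3. So L{t^2} = (-1)^{2}·2/s^3 = 2/s^3. Then L{t^2·11} = 11·2/s^3 = 22/s^3

Final answer: 22/s^3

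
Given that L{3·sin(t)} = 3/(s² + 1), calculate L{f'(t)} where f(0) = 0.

L{f'(t)} = s·F(s) - f(0) = s·3/(s² + 1) - 0 = 3s/(s² + 1)

Final answer: 3s/(s² + 1)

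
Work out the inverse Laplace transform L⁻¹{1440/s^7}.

L⁻¹{n!/s^(n+1)} = t^n with n=6. So L⁻¹{720/s^7} = t^6, and L⁻¹{1440/s^7} = (1440/720)·t^6 = 2·t^6

Final answer: 2·t^6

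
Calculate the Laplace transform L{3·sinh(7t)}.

L{sinh(ωt)} = ω/(s² - ω²), so L{sinh(7t)} = 7/(s² - 49). Then L{3·sinh(7t)} = 3·7/(s² - 49) = 21/(s² - 49)

Final answer: 21/(s² - 49)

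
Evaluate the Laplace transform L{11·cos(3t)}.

L{cos(ωt)} = s/(s² + ω²), so L{cos(3t)} = s/(s² + 9). Then L{11·cos(3t)} = 11·s/(s² + 9) = 11s/(s² + 9)

Final answer: 11s/(s² + 9)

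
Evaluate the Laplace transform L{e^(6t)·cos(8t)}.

L{e^(at)·cos(ωt)} = (s-a)/((s-a)² + ω²), so L{e^(6t)·cos(8t)} = (s-6)/((s-6)² + 64)

Final answer: (s-6)/((s-6)² + 64)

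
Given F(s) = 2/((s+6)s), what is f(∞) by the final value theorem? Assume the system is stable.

f(∞) = lim_{s→0} sF(s) = lim_{s→0} 2/(s+6) = 1/3

Final answer: 1/3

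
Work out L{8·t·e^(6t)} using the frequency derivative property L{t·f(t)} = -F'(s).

L{e^(6t)} = 1/(s-6). By frequency derivative: L{t·e^(6t)} = -d/ds[1/(s-6)] = -(-1)/(s-6)² = 1/(s-6)². Then L{8·t·e^(6t)} = 8·1/(s-6)² = 8/(s-6)²

Final answer: 8/(s-6)²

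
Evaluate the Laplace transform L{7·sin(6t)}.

L{sin(ωt)} = ω/(s² + ω²), so L{sin(6t)} = 6/(s² + 36). Then L{7·sin(6t)} = 7·6/(s² + 36) = 42/(s² + 36)

Final answer: 42/(s² + 36)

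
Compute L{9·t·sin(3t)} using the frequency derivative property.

L{sin(3t)} = 3/(s² + 9). By L{t·f(t)} = -F'(s): -d/ds[3/(s² + 9)] = -(3)·(-2s)/(s² + 9)² = 6s/(s² + 9)². Then L{9·t·sin(3t)} = 9·6s/(s² + 9)² = 54s/(s² + 9)²

Final answer: 54s/(s² + 9)²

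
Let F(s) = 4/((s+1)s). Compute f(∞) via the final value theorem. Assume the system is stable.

f(∞) = lim_{s→0} sF(s) = lim_{s→0} 4/(s+1) = 4

Final answer: 4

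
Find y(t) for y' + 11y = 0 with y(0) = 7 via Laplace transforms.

L{y'} + 11L{y} = 0. sY - 7 + 11Y = 0. Y(s+11) = 7. Y = 7/(s+11)

Final answer: y(t) = 7e^(-11t)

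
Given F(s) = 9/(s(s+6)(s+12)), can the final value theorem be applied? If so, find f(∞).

Poles of sF(s) = 9/((s+6)(s+12)) are at s = -6 and s = -12, both in the left half-plane. Theorem applies. f(∞) = lim_{s→0} sF(s) = 9/(6·12) = 1/8

Final answer: 1/8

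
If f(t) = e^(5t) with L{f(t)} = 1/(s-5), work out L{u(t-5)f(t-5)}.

Time shift theorem: L{u(t-a)f(t-a)} = e^(-as)F(s). Here a=5, F(s) = 1/(s-5), so L{u(t-5)f(t-5)} = e^(-5s)·1/(s-5)

Final answer: e^(-5s)·1/(s-5)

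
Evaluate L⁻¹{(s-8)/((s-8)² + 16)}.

Using frequency shift: L⁻¹{(s-a)/((s-a)² + b²)} = e^(at)cos(bt). Here a=8, b=4

Final answer: e^(8t)·cos(4t)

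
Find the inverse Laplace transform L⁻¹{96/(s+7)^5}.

L⁻¹{n!/(s-a)^(n+1)} = t^n·e^(at) with n=4, a=-7. So L⁻¹{24/(s+7)^5} = t^4·e^(-7t), and L⁻¹{96/(s+7)^5} = (96/24)·t^4·e^(-7t) = 4·t^4·e^(-7t)

Final answer: 4·t^4·e^(-7t)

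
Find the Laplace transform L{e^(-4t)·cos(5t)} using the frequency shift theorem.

Frequency shift: L{e^(at)f(t)} = F(s-a). L{e^(-4t)·cos(5t)} = (s+4)/((s+4)² + 25)

Final answer: (s+4)/((s+4)² + 25)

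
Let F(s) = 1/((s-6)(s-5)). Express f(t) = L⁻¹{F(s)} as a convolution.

1/((s-6)(s-5)) = (1/(s-6))·(1/(s-5)) = L{e^(6t)}·L{e^(5t)}. So f(t) = e^(6t)*e^(5t) = ∫₀ᵗ e^(6τ)·e^(5(t-τ)) dτ

Final answer: ∫₀ᵗ e^(6τ)·e^(5(t-τ)) dτ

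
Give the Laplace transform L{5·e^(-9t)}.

L{e^(at)} = 1/(s-a), so L{e^(-9t)} = 1/(s+9). Then L{5·e^(-9t)} = 5/(s+9)

Final answer: 5/(s+9)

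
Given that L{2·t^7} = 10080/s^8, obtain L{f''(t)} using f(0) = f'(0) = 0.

L{f''(t)} = s²F(s) - sf(0) - f'(0) = s²·10080/s^8 - 0 - 0 = 10080/s^6

Final answer: 10080/s^6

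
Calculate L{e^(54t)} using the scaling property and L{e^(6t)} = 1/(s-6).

Using L{f(at)} = (1/a)F(s/a) with a=9 and f(t) = e^(6t): L{e^(54t)} = (1/9) · 1/((s/9)-6) = (1/9) · 9/(s-54) = 1/(s-54)

Final answer: 1/(s-54)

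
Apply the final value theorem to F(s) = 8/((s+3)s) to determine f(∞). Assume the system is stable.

f(∞) = lim_{s→0} sF(s) = lim_{s→0} 8/(s+3) = 8/3

Final answer: 8/3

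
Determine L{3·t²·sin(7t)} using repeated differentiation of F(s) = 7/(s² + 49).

F(s) = 7/(s² + 49). F'(s) = -14s/(s² + 49)². F''(s) = -14(49 - 3s²)/(s² + 49)³ = (42s² - 686)/(s² + 49)³. So L{t²·sin(7t)} = (-1)² F''(s) = (42s² - 686)/(s² + 49)³. Then L{3·t²·sin(7t)} = 3·(42s² - 686)/(s² + 49)³ = (126s² - 2058)/(s² + 49)³

Final answer: (126s² - 2058)/(s² + 49)³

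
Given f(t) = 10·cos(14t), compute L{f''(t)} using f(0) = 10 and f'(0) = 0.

F(s) = 10s/(s² + 196). L{f''(t)} = s²F(s) - sf(0) - f'(0) = 10s³/(s² + 196) - 10s = (10s³ - 10s(s² + 196))/(s² + 196) = -1960s/(s² + 196)

Final answer: -1960s/(s² + 196)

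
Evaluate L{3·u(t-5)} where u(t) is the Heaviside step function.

L{u(t-a)} = e^(-as)/s. Here a=5, so L{u(t-5)} = e^(-5s)/s, and L{3·u(t-5)} = 3·e^(-5s)/s

Final answer: 3·e^(-5s)/s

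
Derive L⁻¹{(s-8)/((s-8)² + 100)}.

Using frequency shift: L⁻¹{(s-a)/((s-a)² + b²)} = e^(at)cos(bt). Here a=8, b=10

Final answer: e^(8t)·cos(10t)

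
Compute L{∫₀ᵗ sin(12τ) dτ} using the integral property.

L{∫₀ᵗ f(τ)dτ} = F(s)/s with F(s) = 12/(s² + 144), so the result is (12/(s² + 144))/s = 12/(s(s² + 144))

Final answer: 12/(s(s² + 144))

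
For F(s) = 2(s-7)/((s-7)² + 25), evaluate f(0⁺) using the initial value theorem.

f(0⁺) = lim_{s→∞} sF(s) = lim_{s→∞} 2s(s-7)/((s-7)² + 25) = 2

Final answer: 2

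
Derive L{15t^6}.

L{t^n} = n!/s^(n+1). So L{15t^6} = 15·6!/s^7 = 10800/s^7

Final answer: 10800/s^7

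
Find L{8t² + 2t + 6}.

L{8t² + 2t + 6} = 8·2/s³ + 2/s² + 6/s = 16/s³ + 2/s² + 6/s

Final answer: 16/s³ + 2/s² + 6/s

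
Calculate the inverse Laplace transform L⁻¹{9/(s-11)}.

L⁻¹{1/(s-a)} = e^(at), so L⁻¹{1/(s-11)} = e^(11t), and L⁻¹{9/(s-11)} = 9·e^(11t)

Final answer: 9·e^(11t)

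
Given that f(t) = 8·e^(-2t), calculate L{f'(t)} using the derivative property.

f(0) = 8, F(s) = 8/(s+2). L{f'(t)} = s·F(s) - f(0) = 8s/(s+2) - 8 = (8s - 8(s+2))/(s+2) = -16/(s+2)

Final answer: -16/(s+2)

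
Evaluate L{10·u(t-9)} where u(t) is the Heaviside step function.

L{u(t-a)} = e^(-as)/s. Here a=9, so L{u(t-9)} = e^(-9s)/s, and L{10·u(t-9)} = 10·e^(-9s)/s

Final answer: 10·e^(-9s)/s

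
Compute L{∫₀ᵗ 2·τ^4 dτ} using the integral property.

L{∫₀ᵗ f(τ)dτ} = F(s)/s with f(t) = 2t^4. F(s) = 48/s^5, so L{∫₀ᵗ 2·τ^4 dτ} = (48/s^5)/s = 48/s^6. (Check: ∫₀ᵗ 2·τ^4 dτ = 2t^5/5.)

Final answer: 48/s^6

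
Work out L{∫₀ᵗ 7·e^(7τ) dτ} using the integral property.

L{∫₀ᵗ f(τ)dτ} = F(s)/s with F(s) = 7/(s-7), so L{∫₀ᵗ 7·e^(7τ) dτ} = 7/(s(s-7))

Final answer: 7/(s(s-7))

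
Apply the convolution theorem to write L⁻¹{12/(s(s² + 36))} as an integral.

12/(s(s² + 36)) = (1/s)·(12/(s² + 36)) = L{1}·L{2·sin(6t)}. So f(t) = 1*(2·sin(6t)) = ∫₀ᵗ 2·sin(6τ) dτ

Final answer: ∫₀ᵗ 2·sin(6τ) dτ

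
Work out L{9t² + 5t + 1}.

L{9t² + 5t + 1} = 9·2/s³ + 5/s² + 1/s = 18/s³ + 5/s² + 1/s

Final answer: 18/s³ + 5/s² + 1/s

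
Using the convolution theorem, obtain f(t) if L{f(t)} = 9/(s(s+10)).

9/(s(s+10)) = (9/s)·(1/(s+10)) = L{9}·L{e^(-10t)}. By convolution, f(t) = 9*e^(-10t) = ∫₀ᵗ 9·e^(-10τ) dτ = 9·(1 - e^(-10t))/10

Final answer: 9·(1 - e^(-10t))/10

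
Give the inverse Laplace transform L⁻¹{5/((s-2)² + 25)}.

Using frequency shift, L⁻¹{5/((s-2)² + 25)} = e^(2t)·sin(5t)

Final answer: e^(2t)·sin(5t)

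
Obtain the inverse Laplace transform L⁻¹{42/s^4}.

L⁻¹{n!/s^(n+1)} = t^n with n=3. So L⁻¹{6/s^4} = t^3, and L⁻¹{42/s^4} = (42/6)·t^3 = 7·t^3

Final answer: 7·t^3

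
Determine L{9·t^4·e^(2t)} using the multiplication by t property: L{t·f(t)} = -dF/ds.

Using L{t^n·e^(at)} = n!/(s-a)^(n+1), L{t^4·e^(2t)} = 24/(s-2)^5, so L{9·t^4·e^(2t)} = 9·24/(s-2)^5 = 216/(s-2)^5

Final answer: 216/(s-2)^5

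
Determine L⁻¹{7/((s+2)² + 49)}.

Form: b/((s-a)² + b²) → e^(at)sin(bt). With a=-2, b=7

Final answer: e^(-2t)·sin(7t)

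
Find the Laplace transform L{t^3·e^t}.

L{t^n·e^(at)} = n!/(s-a)^(n+1), so L{t^3·e^t} = 6/(s-1)^4

Final answer: 6/(s-1)^4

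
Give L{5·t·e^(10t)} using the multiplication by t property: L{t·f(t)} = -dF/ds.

Using L{t^n·e^(at)} = n!/(s-a)^(n+1), L{t·e^(10t)} = 1/(s-10)^2, so L{5·t·e^(10t)} = 5·1/(s-10)^2 = 5/(s-10)^2

Final answer: 5/(s-10)^2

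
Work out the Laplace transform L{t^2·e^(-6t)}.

L{t^n·e^(at)} = n!/(s-a)^(n+1), so L{t^2·e^(-6t)} = 2/(s+6)^3

Final answer: 2/(s+6)^3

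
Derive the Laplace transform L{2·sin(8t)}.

L{sin(ωt)} = ω/(s² + ω²), so L{sin(8t)} = 8/(s² + 64). Then L{2·sin(8t)} = 2·8/(s² + 64) = 16/(s² + 64)

Final answer: 16/(s² + 64)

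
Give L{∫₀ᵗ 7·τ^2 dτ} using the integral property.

L{∫₀ᵗ f(τ)dτ} = F(s)/s with f(t) = 7t^2. F(s) = 14/s^3, so L{∫₀ᵗ 7·τ^2 dτ} = (14/s^3)/s = 14/s^4. (Check: ∫₀ᵗ 7·τ^2 dτ = 7t^3/3.)

Final answer: 14/s^4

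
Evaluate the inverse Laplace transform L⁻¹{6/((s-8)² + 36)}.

Using frequency shift, L⁻¹{6/((s-8)² + 36)} = e^(8t)·sin(6t)

Final answer: e^(8t)·sin(6t)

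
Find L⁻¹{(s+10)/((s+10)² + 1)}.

Using frequency shift: L⁻¹{(s-a)/((s-a)² + b²)} = e^(at)cos(bt). Here a=-10, b=1

Final answer: e^(-10t)·cos(t)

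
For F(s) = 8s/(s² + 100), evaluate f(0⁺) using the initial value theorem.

f(0⁺) = lim_{s→∞} s·8s/(s² + 100) = lim_{s→∞} 8s²/(s² + 100) = 8

Final answer: 8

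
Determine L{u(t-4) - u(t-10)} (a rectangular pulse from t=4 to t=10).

L{u(t-a)} = e^(-as)/s. L{u(t-4) - u(t-10)} = (e^(-4s) - e^(-10s))/s

Final answer: (e^(-4s) - e^(-10s))/s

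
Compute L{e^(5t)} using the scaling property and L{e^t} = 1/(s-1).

Using L{f(at)} = (1/a)F(s/a) with a=5 and f(t) = e^t: L{e^(5t)} = (1/5) · 1/((s/5)-1) = (1/5) · 5/(s-5) = 1/(s-5)

Final answer: 1/(s-5)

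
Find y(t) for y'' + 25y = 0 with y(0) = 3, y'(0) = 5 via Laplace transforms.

L{y''} + 25L{y} = 0. s²Y - 3s - 5 + 25Y = 0. Y(s² + 25) = 3s + 5. Y = (3s + 5)/(s² + 25). Inverting: y(t) = 3cos(5t) + sin(5t)

Final answer: y(t) = 3cos(5t) + sin(5t)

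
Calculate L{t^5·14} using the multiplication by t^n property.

L{14} = 14/s. d^1/ds^1[1/s] = -1/s². d^2/ds^2[1/s] = 2/s^3. d^3/ds^3[1/s] = -6/s^4. d^4/ds^4[1/s] = 24/s^5. d^5/ds^5[1/s] = -120/s^6. So L{t^5} = (-1)^{5}·-120/s^6 = 120/s^6. Then L{t^5·14} = 14·120/s^6 = 1680/s^6

Final answer: 1680/s^6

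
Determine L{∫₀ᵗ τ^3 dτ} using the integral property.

L{∫₀ᵗ f(τ)dτ} = F(s)/s with f(t) = t^3. F(s) = 6/s^4, so L{∫₀ᵗ τ^3 dτ} = (6/s^4)/s = 6/s^5. (Check: ∫₀ᵗ τ^3 dτ = t^4/4.)

Final answer: 6/s^5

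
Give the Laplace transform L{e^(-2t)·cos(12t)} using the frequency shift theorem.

Frequency shift: L{e^(at)f(t)} = F(s-a). L{e^(-2t)·cos(12t)} = (s+2)/((s+2)² + 144)

Final answer: (s+2)/((s+2)² + 144)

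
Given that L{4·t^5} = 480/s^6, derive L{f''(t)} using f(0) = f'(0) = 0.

L{f''(t)} = s²F(s) - sf(0) - f'(0) = s²·480/s^6 - 0 - 0 = 480/s^4

Final answer: 480/s^4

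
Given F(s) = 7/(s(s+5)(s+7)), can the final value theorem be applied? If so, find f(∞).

Poles of sF(s) = 7/((s+5)(s+7)) are at s = -5 and s = -7, both in the left half-plane. Theorem applies. f(∞) = lim_{s→0} sF(s) = 7/(5·7) = 1/5

Final answer: 1/5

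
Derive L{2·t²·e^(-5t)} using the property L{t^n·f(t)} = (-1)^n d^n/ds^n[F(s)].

L{e^(-5t)} = 1/(s+5). d/ds[1/(s+5)] = -1/(s+5)². d²/ds²[1/(s+5)] = 2/(s+5)³. So L{t²·e^(-5t)} = (-1)² · 2/(s+5)³ = 2/(s+5)³. Then L{2·t²·e^(-5t)} = 2·2/(s+5)³ = 4/(s+5)³

Final answer: 4/(s+5)³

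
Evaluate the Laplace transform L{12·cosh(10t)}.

L{cosh(ωt)} = s/(s² - ω²), so L{cosh(10t)} = s/(s² - 100). Then L{12·cosh(10t)} = 12·s/(s² - 100) = 12s/(s² - 100)

Final answer: 12s/(s² - 100)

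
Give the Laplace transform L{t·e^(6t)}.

L{t^n·e^(at)} = n!/(s-a)^(n+1), so L{t·e^(6t)} = 1/(s-6)^2

Final answer: 1/(s-6)^2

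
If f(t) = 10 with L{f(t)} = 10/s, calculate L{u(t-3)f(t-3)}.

Time shift theorem: L{u(t-a)f(t-a)} = e^(-as)F(s). Here a=3, F(s) = 10/s, so L{u(t-3)f(t-3)} = e^(-3s)·10/s

Final answer: e^(-3s)·10/s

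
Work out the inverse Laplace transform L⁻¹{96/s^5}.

L⁻¹{n!/s^(n+1)} = t^n with n=4. So L⁻¹{24/s^5} = t^4, and L⁻¹{96/s^5} = (96/24)·t^4 = 4·t^4

Final answer: 4·t^4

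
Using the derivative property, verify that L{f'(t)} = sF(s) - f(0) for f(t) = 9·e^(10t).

f'(t) = 90e^(10t). Direct: L{f'(t)} = 90/(s-10). Property: s·9/(s-10) - 9 = (9s - 9(s-10))/(s-10) = 90/(s-10). ✓

Final answer: 90/(s-10)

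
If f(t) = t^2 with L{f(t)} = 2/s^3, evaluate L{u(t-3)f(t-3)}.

Time shift theorem: L{u(t-a)f(t-a)} = e^(-as)F(s). Here a=3, F(s) = 2/s^3, so L{u(t-3)f(t-3)} = e^(-3s)·2/s^3

Final answer: e^(-3s)·2/s^3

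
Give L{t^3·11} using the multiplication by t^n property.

L{11} = 11/s. d^1/ds^1[1/s] = -1/s². d^2/ds^2[1/s] = 2/s^3. d^3/ds^3[1/s] = -6/s^4. So L{t^3} = (-1)^{3}·-6/s^4 = 6/s^4. Then L{t^3·11} = 11·6/s^4 = 66/s^4

Final answer: 66/s^4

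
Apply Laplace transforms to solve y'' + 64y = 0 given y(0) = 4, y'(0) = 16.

L{y''} + 64L{y} = 0. s²Y - 4s - 16 + 64Y = 0. Y(s² + 64) = 4s + 16. Y = (4s + 16)/(s² + 64). Inverting: y(t) = 4cos(8t) + 2sin(8t)

Final answer: y(t) = 4cos(8t) + 2sin(8t)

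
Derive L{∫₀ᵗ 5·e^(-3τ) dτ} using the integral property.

L{∫₀ᵗ f(τ)dτ} = F(s)/s with F(s) = 5/(s+3), so L{∫₀ᵗ 5·e^(-3τ) dτ} = 5/(s(s+3))

Final answer: 5/(s(s+3))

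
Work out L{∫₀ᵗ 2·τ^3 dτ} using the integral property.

L{∫₀ᵗ f(τ)dτ} = F(s)/s with f(t) = 2t^3. F(s) = 12/s^4, so L{∫₀ᵗ 2·τ^3 dτ} = (12/s^4)/s = 12/s^5. (Check: ∫₀ᵗ 2·τ^3 dτ = 2t^4/4.)

Final answer: 12/s^5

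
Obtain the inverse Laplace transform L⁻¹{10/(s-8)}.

L⁻¹{1/(s-a)} = e^(at), so L⁻¹{1/(s-8)} = e^(8t), and L⁻¹{10/(s-8)} = 10·e^(8t)

Final answer: 10·e^(8t)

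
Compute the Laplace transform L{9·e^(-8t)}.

L{e^(at)} = 1/(s-a), so L{e^(-8t)} = 1/(s+8). Then L{9·e^(-8t)} = 9/(s+8)

Final answer: 9/(s+8)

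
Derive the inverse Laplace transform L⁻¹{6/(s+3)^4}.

L⁻¹{n!/(s-a)^(n+1)} = t^n·e^(at), so L⁻¹{6/(s+3)^4} = t^3·e^(-3t)

Final answer: t^3·e^(-3t)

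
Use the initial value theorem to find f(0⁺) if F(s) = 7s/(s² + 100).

f(0⁺) = lim_{s→∞} s·7s/(s² + 100) = lim_{s→∞} 7s²/(s² + 100) = 7

Final answer: 7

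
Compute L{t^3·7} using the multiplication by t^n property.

L{7} = 7/s. d^1/ds^1[1/s] = -1/s². d^2/ds^2[1/s] = 2/s^3. d^3/ds^3[1/s] = -6/s^4. So L{t^3} = (-1)^{3}·-6/s^4 = 6/s^4. Then L{t^3·7} = 7·6/s^4 = 42/s^4

Final answer: 42/s^4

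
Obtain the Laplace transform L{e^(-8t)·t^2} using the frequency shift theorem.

L{e^(at)·t^n} = n!/(s-a)^(n+1), so L{e^(-8t)·t^2} = 2/(s+8)^3

Final answer: 2/(s+8)^3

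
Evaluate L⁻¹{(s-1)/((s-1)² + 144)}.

Using frequency shift: L⁻¹{(s-a)/((s-a)² + b²)} = e^(at)cos(bt). Here a=1, b=12

Final answer: e^t·cos(12t)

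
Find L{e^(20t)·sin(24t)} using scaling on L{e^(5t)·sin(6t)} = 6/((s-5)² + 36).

Scaling with a=4: L{e^(20t)·sin(24t)} = (1/4) · 6/((s/4-5)² + 36). Simplifying: 24/((s-20)² + 576)

Final answer: 24/((s-20)² + 576)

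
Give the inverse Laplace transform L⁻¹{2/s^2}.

L⁻¹{n!/s^(n+1)} = t^n with n=1. So L⁻¹{1/s^2} = t, and L⁻¹{2/s^2} = (2/1)·t = 2·t

Final answer: 2·t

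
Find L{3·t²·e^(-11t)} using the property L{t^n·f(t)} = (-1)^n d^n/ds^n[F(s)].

L{e^(-11t)} = 1/(s+11). d/ds[1/(s+11)] = -1/(s+11)². d²/ds²[1/(s+11)] = 2/(s+11)³. So L{t²·e^(-11t)} = (-1)² · 2/(s+11)³ = 2/(s+11)³. Then L{3·t²·e^(-11t)} = 3·2/(s+11)³ = 6/(s+11)³

Final answer: 6/(s+11)³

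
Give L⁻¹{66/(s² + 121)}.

This is the form c·a/(s² + a²) with a = 11, c = 6. L⁻¹ = 6·sin(11t)

Final answer: 6·sin(11t)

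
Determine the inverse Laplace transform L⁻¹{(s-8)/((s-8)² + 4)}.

Using frequency shift, L⁻¹{(s-8)/((s-8)² + 4)} = e^(8t)·cos(2t)

Final answer: e^(8t)·cos(2t)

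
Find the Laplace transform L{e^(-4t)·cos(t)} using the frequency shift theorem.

Frequency shift: L{e^(at)f(t)} = F(s-a). L{e^(-4t)·cos(t)} = (s+4)/((s+4)² + 1)

Final answer: (s+4)/((s+4)² + 1)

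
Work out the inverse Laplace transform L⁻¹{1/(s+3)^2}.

L⁻¹{n!/(s-a)^(n+1)} = t^n·e^(at), so L⁻¹{1/(s+3)^2} = t·e^(-3t)

Final answer: t·e^(-3t)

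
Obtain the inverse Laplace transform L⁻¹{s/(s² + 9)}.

L⁻¹{s/(s² + 9)} = cos(3t)

Final answer: cos(3t)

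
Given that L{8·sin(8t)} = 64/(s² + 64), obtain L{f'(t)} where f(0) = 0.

L{f'(t)} = s·F(s) - f(0) = s·64/(s² + 64) - 0 = 64s/(s² + 64)

Final answer: 64s/(s² + 64)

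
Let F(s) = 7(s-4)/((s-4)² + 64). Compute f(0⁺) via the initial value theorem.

f(0⁺) = lim_{s→∞} sF(s) = lim_{s→∞} 7s(s-4)/((s-4)² + 64) = 7

Final answer: 7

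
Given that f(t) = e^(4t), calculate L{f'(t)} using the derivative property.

f(0) = 1, F(s) = 1/(s-4). L{f'(t)} = s·F(s) - f(0) = s/(s-4) - 1 = (s - (s-4))/(s-4) = 4/(s-4)

Final answer: 4/(s-4)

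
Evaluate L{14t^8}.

L{t^n} = n!/s^(n+1). So L{14t^8} = 14·8!/s^9 = 564480/s^9

Final answer: 564480/s^9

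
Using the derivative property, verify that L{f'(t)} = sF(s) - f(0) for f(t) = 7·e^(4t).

f'(t) = 28e^(4t). Direct: L{f'(t)} = 28/(s-4). Property: s·7/(s-4) - 7 = (7s - 7(s-4))/(s-4) = 28/(s-4). ✓

Final answer: 28/(s-4)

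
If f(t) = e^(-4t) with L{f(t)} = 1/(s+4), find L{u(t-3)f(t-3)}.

Time shift theorem: L{u(t-a)f(t-a)} = e^(-as)F(s). Here a=3, F(s) = 1/(s+4), so L{u(t-3)f(t-3)} = e^(-3s)·1/(s+4)

Final answer: e^(-3s)·1/(s+4)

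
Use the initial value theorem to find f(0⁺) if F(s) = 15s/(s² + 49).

f(0⁺) = lim_{s→∞} s·15s/(s² + 49) = lim_{s→∞} 15s²/(s² + 49) = 15

Final answer: 15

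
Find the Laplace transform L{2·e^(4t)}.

L{e^(at)} = 1/(s-a), so L{e^(4t)} = 1/(s-4). Then L{2·e^(4t)} = 2/(s-4)

Final answer: 2/(s-4)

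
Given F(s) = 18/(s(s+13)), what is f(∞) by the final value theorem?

f(∞) = lim_{s→0} s·18/(s(s+13)) = lim_{s→0} 18/(s+13) = 18/13 = 18/13

Final answer: 18/13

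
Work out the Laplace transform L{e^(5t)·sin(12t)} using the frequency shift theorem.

Frequency shift: L{e^(at)f(t)} = F(s-a). L{e^(5t)·sin(12t)} = 12/((s-5)² + 144)

Final answer: 12/((s-5)² + 144)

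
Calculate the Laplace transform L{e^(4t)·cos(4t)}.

L{e^(at)·cos(ωt)} = (s-a)/((s-a)² + ω²), so L{e^(4t)·cos(4t)} = (s-4)/((s-4)² + 16)

Final answer: (s-4)/((s-4)² + 16)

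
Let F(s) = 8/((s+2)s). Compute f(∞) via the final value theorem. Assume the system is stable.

f(∞) = lim_{s→0} sF(s) = lim_{s→0} 8/(s+2) = 4

Final answer: 4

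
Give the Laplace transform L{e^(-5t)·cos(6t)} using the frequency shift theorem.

Frequency shift: L{e^(at)f(t)} = F(s-a). L{e^(-5t)·cos(6t)} = (s+5)/((s+5)² + 36)

Final answer: (s+5)/((s+5)² + 36)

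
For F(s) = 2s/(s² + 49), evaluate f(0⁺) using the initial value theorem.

f(0⁺) = lim_{s→∞} s·2s/(s² + 49) = lim_{s→∞} 2s²/(s² + 49) = 2

Final answer: 2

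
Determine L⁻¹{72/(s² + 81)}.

This is the form c·a/(s² + a²) with a = 9, c = 8. L⁻¹ = 8·sin(9t)

Final answer: 8·sin(9t)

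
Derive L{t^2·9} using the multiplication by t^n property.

L{9} = 9/s. d^1/ds^1[1/s] = -1/s². d^2/ds^2[1/s] = 2/s^3. So L{t^2} = (-1)^{2}·2/s^3 = 2/s^3. Then L{t^2·9} = 9·2/s^3 = 18/s^3

Final answer: 18/s^3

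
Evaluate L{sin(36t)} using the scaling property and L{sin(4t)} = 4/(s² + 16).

Using L{f(at)} = (1/a)F(s/a) with a=9: L{sin(36t)} = (1/9) · 4/((s/9)² + 16) = (1/9) · 4·81/(s² + 1296) = 36/(s² + 1296)

Final answer: 36/(s² + 1296)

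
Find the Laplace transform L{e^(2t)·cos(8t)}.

L{e^(at)·cos(ωt)} = (s-a)/((s-a)² + ω²), so L{e^(2t)·cos(8t)} = (s-2)/((s-2)² + 64)

Final answer: (s-2)/((s-2)² + 64)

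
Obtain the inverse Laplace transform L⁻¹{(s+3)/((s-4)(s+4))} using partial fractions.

Using partial fractions, f(t) = (7e^(4t) + e^(-4t))/8

Final answer: (7e^(4t) + e^(-4t))/8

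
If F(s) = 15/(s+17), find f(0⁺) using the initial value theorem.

f(0⁺) = lim_{s→∞} s·15/(s+17) = lim_{s→∞} 15s/(s+17) = 15

Final answer: 15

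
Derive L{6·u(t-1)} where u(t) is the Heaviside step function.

L{u(t-a)} = e^(-as)/s. Here a=1, so L{u(t-1)} = e^(-s)/s, and L{6·u(t-1)} = 6·e^(-s)/s

Final answer: 6·e^(-s)/s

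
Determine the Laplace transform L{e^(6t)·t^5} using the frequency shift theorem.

L{e^(at)·t^n} = n!/(s-a)^(n+1), so L{e^(6t)·t^5} = 120/(s-6)^6

Final answer: 120/(s-6)^6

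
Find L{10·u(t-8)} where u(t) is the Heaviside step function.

L{u(t-a)} = e^(-as)/s. Here a=8, so L{u(t-8)} = e^(-8s)/s, and L{10·u(t-8)} = 10·e^(-8s)/s

Final answer: 10·e^(-8s)/s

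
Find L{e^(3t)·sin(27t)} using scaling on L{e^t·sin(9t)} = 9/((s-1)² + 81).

Scaling with a=3: L{e^(3t)·sin(27t)} = (1/3) · 9/((s/3-1)² + 81). Simplifying: 27/((s-3)² + 729)

Final answer: 27/((s-3)² + 729)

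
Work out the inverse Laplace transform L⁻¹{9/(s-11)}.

L⁻¹{1/(s-a)} = e^(at), so L⁻¹{1/(s-11)} = e^(11t), and L⁻¹{9/(s-11)} = 9·e^(11t)

Final answer: 9·e^(11t)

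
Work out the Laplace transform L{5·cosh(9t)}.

L{cosh(ωt)} = s/(s² - ω²), so L{cosh(9t)} = s/(s² - 81). Then L{5·cosh(9t)} = 5·s/(s² - 81) = 5s/(s² - 81)

Final answer: 5s/(s² - 81)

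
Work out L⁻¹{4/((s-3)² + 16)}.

Form: b/((s-a)² + b²) → e^(at)sin(bt). With a=3, b=4

Final answer: e^(3t)·sin(4t)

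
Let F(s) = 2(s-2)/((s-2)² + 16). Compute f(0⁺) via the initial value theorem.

f(0⁺) = lim_{s→∞} sF(s) = lim_{s→∞} 2s(s-2)/((s-2)² + 16) = 2

Final answer: 2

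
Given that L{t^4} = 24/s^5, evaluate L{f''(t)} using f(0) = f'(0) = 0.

L{f''(t)} = s²F(s) - sf(0) - f'(0) = s²·24/s^5 - 0 - 0 = 24/s^3

Final answer: 24/s^3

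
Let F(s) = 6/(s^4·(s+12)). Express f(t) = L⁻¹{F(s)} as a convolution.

6/(s^4·(s+12)) = (6/s^4)·(1/(s+12)) = L{t^3}·L{e^(-12t)}. So f(t) = t^3*e^(-12t) = ∫₀ᵗ τ^3·e^(-12(t-τ)) dτ

Final answer: ∫₀ᵗ τ^3·e^(-12(t-τ)) dτ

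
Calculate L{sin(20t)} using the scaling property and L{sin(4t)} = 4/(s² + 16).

Using L{f(at)} = (1/a)F(s/a) with a=5: L{sin(20t)} = (1/5) · 4/((s/5)² + 16) = (1/5) · 4·25/(s² + 400) = 20/(s² + 400)

Final answer: 20/(s² + 400)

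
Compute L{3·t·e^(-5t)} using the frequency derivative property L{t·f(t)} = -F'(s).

L{e^(-5t)} = 1/(s+5). By frequency derivative: L{t·e^(-5t)} = -d/ds[1/(s+5)] = -(-1)/(s+5)² = 1/(s+5)². Then L{3·t·e^(-5t)} = 3·1/(s+5)² = 3/(s+5)²

Final answer: 3/(s+5)²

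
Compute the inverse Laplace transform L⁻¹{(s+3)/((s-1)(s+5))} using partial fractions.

Using partial fractions, f(t) = (4e^t + 2e^(-5t))/6

Final answer: (4e^t + 2e^(-5t))/6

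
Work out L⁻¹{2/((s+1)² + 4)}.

Form: b/((s-a)² + b²) → e^(at)sin(bt). With a=-1, b=2

Final answer: e^(-t)·sin(2t)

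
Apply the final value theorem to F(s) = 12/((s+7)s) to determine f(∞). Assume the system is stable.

f(∞) = lim_{s→0} sF(s) = lim_{s→0} 12/(s+7) = 12/7

Final answer: 12/7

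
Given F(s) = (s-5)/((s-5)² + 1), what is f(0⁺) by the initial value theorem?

f(0⁺) = lim_{s→∞} sF(s) = lim_{s→∞} s(s-5)/((s-5)² + 1) = 1

Final answer: 1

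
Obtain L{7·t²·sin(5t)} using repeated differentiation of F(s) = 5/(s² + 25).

F(s) = 5/(s² + 25). F'(s) = -10s/(s² + 25)². F''(s) = -10(25 - 3s²)/(s² + 25)³ = (30s² - 250)/(s² + 25)³. So L{t²·sin(5t)} = (-1)² F''(s) = (30s² - 250)/(s² + 25)³. Then L{7·t²·sin(5t)} = 7·(30s² - 250)/(s² + 25)³ = (210s² - 1750)/(s² + 25)³

Final answer: (210s² - 1750)/(s² + 25)³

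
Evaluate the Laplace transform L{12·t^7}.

L{t^n} = n!/s^(n+1), so L{t^7} = 5040/s^8. Then L{12·t^7} = 12·5040/s^8 = 60480/s^8

Final answer: 60480/s^8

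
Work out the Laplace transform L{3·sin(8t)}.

L{sin(ωt)} = ω/(s² + ω²), so L{sin(8t)} = 8/(s² + 64). Then L{3·sin(8t)} = 3·8/(s² + 64) = 24/(s² + 64)

Final answer: 24/(s² + 64)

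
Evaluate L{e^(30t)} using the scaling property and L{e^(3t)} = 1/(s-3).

Using L{f(at)} = (1/a)F(s/a) with a=10 and f(t) = e^(3t): L{e^(30t)} = (1/10) · 1/((s/10)-3) = (1/10) · 10/(s-30) = 1/(s-30)

Final answer: 1/(s-30)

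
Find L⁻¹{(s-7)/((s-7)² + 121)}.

Using frequency shift: L⁻¹{(s-a)/((s-a)² + b²)} = e^(at)cos(bt). Here a=7, b=11

Final answer: e^(7t)·cos(11t)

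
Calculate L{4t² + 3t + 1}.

L{4t² + 3t + 1} = 4·2/s³ + 3/s² + 1/s = 8/s³ + 3/s² + 1/s

Final answer: 8/s³ + 3/s² + 1/s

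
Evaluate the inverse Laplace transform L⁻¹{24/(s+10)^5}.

L⁻¹{n!/(s-a)^(n+1)} = t^n·e^(at), so L⁻¹{24/(s+10)^5} = t^4·e^(-10t)

Final answer: t^4·e^(-10t)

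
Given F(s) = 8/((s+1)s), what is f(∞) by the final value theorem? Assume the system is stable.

f(∞) = lim_{s→0} sF(s) = lim_{s→0} 8/(s+1) = 8

Final answer: 8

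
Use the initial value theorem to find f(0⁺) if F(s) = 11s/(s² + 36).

f(0⁺) = lim_{s→∞} s·11s/(s² + 36) = lim_{s→∞} 11s²/(s² + 36) = 11

Final answer: 11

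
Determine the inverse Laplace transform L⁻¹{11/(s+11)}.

L⁻¹{1/(s-a)} = e^(at), so L⁻¹{1/(s+11)} = e^(-11t), and L⁻¹{11/(s+11)} = 11·e^(-11t)

Final answer: 11·e^(-11t)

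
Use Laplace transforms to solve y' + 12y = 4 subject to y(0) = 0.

sY + 12Y = 4/s. Y = 4/(s(s+12)). Partial fractions: Y = 1/3/s - 1/3/(s+12)

Final answer: y(t) = 1/3(1 - e^(-12t))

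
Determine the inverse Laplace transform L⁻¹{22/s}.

L⁻¹{c/s} = c, so L⁻¹{22/s} = 22

Final answer: 22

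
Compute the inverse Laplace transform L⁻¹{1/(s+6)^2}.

L⁻¹{n!/(s-a)^(n+1)} = t^n·e^(at), so L⁻¹{1/(s+6)^2} = t·e^(-6t)

Final answer: t·e^(-6t)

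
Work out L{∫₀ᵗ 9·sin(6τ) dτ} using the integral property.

L{∫₀ᵗ f(τ)dτ} = F(s)/s with F(s) = 54/(s² + 36), so the result is (54/(s² + 36))/s = 54/(s(s² + 36))

Final answer: 54/(s(s² + 36))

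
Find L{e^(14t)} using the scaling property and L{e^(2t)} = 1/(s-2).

Using L{f(at)} = (1/a)F(s/a) with a=7 and f(t) = e^(2t): L{e^(14t)} = (1/7) · 1/((s/7)-2) = (1/7) · 7/(s-14) = 1/(s-14)

Final answer: 1/(s-14)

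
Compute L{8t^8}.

L{t^n} = n!/s^(n+1). So L{8t^8} = 8·8!/s^9 = 322560/s^9

Final answer: 322560/s^9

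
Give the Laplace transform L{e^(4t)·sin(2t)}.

L{e^(at)·sin(ωt)} = ω/((s-a)² + ω²), so L{e^(4t)·sin(2t)} = 2/((s-4)² + 4)

Final answer: 2/((s-4)² + 4)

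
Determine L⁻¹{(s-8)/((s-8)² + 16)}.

Using frequency shift: L⁻¹{(s-a)/((s-a)² + b²)} = e^(at)cos(bt). Here a=8, b=4

Final answer: e^(8t)·cos(4t)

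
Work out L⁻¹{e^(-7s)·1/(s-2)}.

L⁻¹{1/(s-2)} = e^(2t). By the time shift theorem, L⁻¹{e^(-as)F(s)} = u(t-a)f(t-a) with a=7, so L⁻¹{e^(-7s)·1/(s-2)} = u(t-7)·e^(2(t-7))

Final answer: u(t-7)·e^(2(t-7))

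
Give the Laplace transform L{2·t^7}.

L{t^n} = n!/s^(n+1), so L{t^7} = 5040/s^8. Then L{2·t^7} = 2·5040/s^8 = 10080/s^8

Final answer: 10080/s^8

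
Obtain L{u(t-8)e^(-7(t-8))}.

u(t-a)f(t-a) with f(t)=e^(-7t). L{e^(-7t)} = 1/(s+7). By time shift: e^(-8s)/(s+7)

Final answer: e^(-8s)/(s+7)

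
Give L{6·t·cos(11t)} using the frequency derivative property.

L{cos(11t)} = s/(s² + 121). Derivative: d/ds[s/(s² + 121)] = [(s² + 121) - s·2s]/(s² + 121)² = (121 - s²)/(s² + 121)². So L{t·cos(11t)} = -F'(s) = (s² - 121)/(s² + 121)². Then L{6·t·cos(11t)} = 6·(s² - 121)/(s² + 121)²

Final answer: 6·(s² - 121)/(s² + 121)²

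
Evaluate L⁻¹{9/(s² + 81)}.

This is the form c·a/(s² + a²) with a = 9. L⁻¹ = sin(9t)

Final answer: sin(9t)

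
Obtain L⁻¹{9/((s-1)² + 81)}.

Form: b/((s-a)² + b²) → e^(at)sin(bt). With a=1, b=9

Final answer: e^t·sin(9t)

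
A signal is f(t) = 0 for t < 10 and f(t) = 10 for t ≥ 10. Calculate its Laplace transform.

f(t) = 10·u(t-10). L{u(t-10)} = e^(-10s)/s, so L{f(t)} = 10·e^(-10s)/s

Final answer: 10·e^(-10s)/s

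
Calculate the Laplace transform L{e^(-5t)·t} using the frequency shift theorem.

L{e^(at)·t^n} = n!/(s-a)^(n+1), so L{e^(-5t)·t} = 1/(s+5)^2

Final answer: 1/(s+5)^2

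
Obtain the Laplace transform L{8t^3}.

L{8t^3} = 8 · L{t^3} = 8 · 6/s^4 = 48/s^4

Final answer: 48/s^4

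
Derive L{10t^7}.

L{t^n} = n!/s^(n+1). So L{10t^7} = 10·7!/s^8 = 50400/s^8

Final answer: 50400/s^8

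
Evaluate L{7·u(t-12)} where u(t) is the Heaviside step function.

L{u(t-a)} = e^(-as)/s. Here a=12, so L{u(t-12)} = e^(-12s)/s, and L{7·u(t-12)} = 7·e^(-12s)/s

Final answer: 7·e^(-12s)/s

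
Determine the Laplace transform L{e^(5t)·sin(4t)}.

L{e^(at)·sin(ωt)} = ω/((s-a)² + ω²), so L{e^(5t)·sin(4t)} = 4/((s-5)² + 16)

Final answer: 4/((s-5)² + 16)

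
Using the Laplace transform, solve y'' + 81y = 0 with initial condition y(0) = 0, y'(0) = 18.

L{y''} + 81L{y} = 0. s²Y - 0 - 18 + 81Y = 0. Y(s² + 81) = 18. Y = (18)/(s² + 81). Inverting: y(t) = 2sin(9t)

Final answer: y(t) = 2sin(9t)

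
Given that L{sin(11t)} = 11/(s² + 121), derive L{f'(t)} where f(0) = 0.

L{f'(t)} = s·F(s) - f(0) = s·11/(s² + 121) - 0 = 11s/(s² + 121)

Final answer: 11s/(s² + 121)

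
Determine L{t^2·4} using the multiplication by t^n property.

L{4} = 4/s. d^1/ds^1[1/s] = -1/s². d^2/ds^2[1/s] = 2/s^3. So L{t^2} = (-1)^{2}·2/s^3 = 2/s^3. Then L{t^2·4} = 4·2/s^3 = 8/s^3

Final answer: 8/s^3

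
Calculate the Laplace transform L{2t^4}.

L{2t^4} = 2 · L{t^4} = 2 · 24/s^5 = 48/s^5

Final answer: 48/s^5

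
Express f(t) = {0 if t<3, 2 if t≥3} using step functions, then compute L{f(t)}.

f(t) = 2·u(t-3). L{u(t-3)} = e^(-3s)/s, so L{f(t)} = 2·e^(-3s)/s

Final answer: 2·e^(-3s)/s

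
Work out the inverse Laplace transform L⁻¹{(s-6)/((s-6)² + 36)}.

Using frequency shift, L⁻¹{(s-6)/((s-6)² + 36)} = e^(6t)·cos(6t)

Final answer: e^(6t)·cos(6t)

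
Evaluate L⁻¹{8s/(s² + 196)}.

This is the form c·s/(s² + a²) with a = 14, c = 8. L⁻¹ = 8·cos(14t)

Final answer: 8·cos(14t)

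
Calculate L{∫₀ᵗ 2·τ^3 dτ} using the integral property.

L{∫₀ᵗ f(τ)dτ} = F(s)/s with f(t) = 2t^3. F(s) = 12/s^4, so L{∫₀ᵗ 2·τ^3 dτ} = (12/s^4)/s = 12/s^5. (Check: ∫₀ᵗ 2·τ^3 dτ = 2t^4/4.)

Final answer: 12/s^5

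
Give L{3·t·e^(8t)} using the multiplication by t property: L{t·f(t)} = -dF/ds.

Using L{t^n·e^(at)} = n!/(s-a)^(n+1), L{t·e^(8t)} = 1/(s-8)^2, so L{3·t·e^(8t)} = 3·1/(s-8)^2 = 3/(s-8)^2

Final answer: 3/(s-8)^2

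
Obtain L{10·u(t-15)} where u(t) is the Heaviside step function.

L{u(t-a)} = e^(-as)/s. Here a=15, so L{u(t-15)} = e^(-15s)/s, and L{10·u(t-15)} = 10·e^(-15s)/s

Final answer: 10·e^(-15s)/s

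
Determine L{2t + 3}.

L{2t + 3} = 2·L{t} + 3·L{1} = 2/s² + 3/s

Final answer: 2/s² + 3/s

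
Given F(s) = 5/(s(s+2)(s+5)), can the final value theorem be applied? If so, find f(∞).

Poles of sF(s) = 5/((s+2)(s+5)) are at s = -2 and s = -5, both in the left half-plane. Theorem applies. f(∞) = lim_{s→0} sF(s) = 5/(2·5) = 1/2

Final answer: 1/2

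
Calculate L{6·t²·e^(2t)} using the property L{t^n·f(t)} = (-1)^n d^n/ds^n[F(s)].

L{e^(2t)} = 1/(s-2). d/ds[1/(s-2)] = -1/(s-2)². d²/ds²[1/(s-2)] = 2/(s-2)³. So L{t²·e^(2t)} = (-1)² · 2/(s-2)³ = 2/(s-2)³. Then L{6·t²·e^(2t)} = 6·2/(s-2)³ = 12/(s-2)³

Final answer: 12/(s-2)³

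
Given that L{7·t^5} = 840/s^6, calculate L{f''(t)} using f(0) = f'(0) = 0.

L{f''(t)} = s²F(s) - sf(0) - f'(0) = s²·840/s^6 - 0 - 0 = 840/s^4

Final answer: 840/s^4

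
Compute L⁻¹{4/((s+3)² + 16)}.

Form: b/((s-a)² + b²) → e^(at)sin(bt). With a=-3, b=4

Final answer: e^(-3t)·sin(4t)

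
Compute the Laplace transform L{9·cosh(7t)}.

L{cosh(ωt)} = s/(s² - ω²), so L{cosh(7t)} = s/(s² - 49). Then L{9·cosh(7t)} = 9·s/(s² - 49) = 9s/(s² - 49)

Final answer: 9s/(s² - 49)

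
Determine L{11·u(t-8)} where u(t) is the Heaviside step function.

L{u(t-a)} = e^(-as)/s. Here a=8, so L{u(t-8)} = e^(-8s)/s, and L{11·u(t-8)} = 11·e^(-8s)/s

Final answer: 11·e^(-8s)/s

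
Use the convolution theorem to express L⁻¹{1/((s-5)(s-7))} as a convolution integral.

1/((s-5)(s-7)) = (1/(s-5))·(1/(s-7)) = L{e^(5t)}·L{e^(7t)}. So f(t) = e^(5t)*e^(7t) = ∫₀ᵗ e^(5τ)·e^(7(t-τ)) dτ

Final answer: ∫₀ᵗ e^(5τ)·e^(7(t-τ)) dτ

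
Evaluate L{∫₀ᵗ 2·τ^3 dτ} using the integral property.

L{∫₀ᵗ f(τ)dτ} = F(s)/s with f(t) = 2t^3. F(s) = 12/s^4, so L{∫₀ᵗ 2·τ^3 dτ} = (12/s^4)/s = 12/s^5. (Check: ∫₀ᵗ 2·τ^3 dτ = 2t^4/4.)

Final answer: 12/s^5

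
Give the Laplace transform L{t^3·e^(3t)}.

L{t^n·e^(at)} = n!/(s-a)^(n+1), so L{t^3·e^(3t)} = 6/(s-3)^4

Final answer: 6/(s-3)^4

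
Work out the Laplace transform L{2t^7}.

L{2t^7} = 2 · L{t^7} = 2 · 5040/s^8 = 10080/s^8

Final answer: 10080/s^8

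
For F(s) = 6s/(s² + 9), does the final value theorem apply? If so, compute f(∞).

The final value theorem requires all poles of sF(s) in the left half-plane. sF(s) = 6s²/(s² + 9) has poles at s = ±3i (imaginary axis). Theorem does NOT apply (oscillatory system).

Final answer: Not applicable (oscillatory)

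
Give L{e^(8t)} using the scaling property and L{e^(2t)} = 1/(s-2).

Using L{f(at)} = (1/a)F(s/a) with a=4 and f(t) = e^(2t): L{e^(8t)} = (1/4) · 1/((s/4)-2) = (1/4) · 4/(s-8) = 1/(s-8)

Final answer: 1/(s-8)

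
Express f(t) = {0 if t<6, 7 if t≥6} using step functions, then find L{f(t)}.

f(t) = 7·u(t-6). L{u(t-6)} = e^(-6s)/s, so L{f(t)} = 7·e^(-6s)/s

Final answer: 7·e^(-6s)/s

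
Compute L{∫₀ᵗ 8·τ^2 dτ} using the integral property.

L{∫₀ᵗ f(τ)dτ} = F(s)/s with f(t) = 8t^2. F(s) = 16/s^3, so L{∫₀ᵗ 8·τ^2 dτ} = (16/s^3)/s = 16/s^4. (Check: ∫₀ᵗ 8·τ^2 dτ = 8t^3/3.)

Final answer: 16/s^4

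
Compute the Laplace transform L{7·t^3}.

L{t^n} = n!/s^(n+1), so L{t^3} = 6/s^4. Then L{7·t^3} = 7·6/s^4 = 42/s^4

Final answer: 42/s^4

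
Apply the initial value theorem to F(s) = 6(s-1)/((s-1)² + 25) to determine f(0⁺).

f(0⁺) = lim_{s→∞} sF(s) = lim_{s→∞} 6s(s-1)/((s-1)² + 25) = 6

Final answer: 6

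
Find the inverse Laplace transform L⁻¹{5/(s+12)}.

L⁻¹{1/(s-a)} = e^(at), so L⁻¹{1/(s+12)} = e^(-12t), and L⁻¹{5/(s+12)} = 5·e^(-12t)

Final answer: 5·e^(-12t)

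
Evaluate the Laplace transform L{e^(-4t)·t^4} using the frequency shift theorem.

L{e^(at)·t^n} = n!/(s-a)^(n+1), so L{e^(-4t)·t^4} = 24/(s+4)^5

Final answer: 24/(s+4)^5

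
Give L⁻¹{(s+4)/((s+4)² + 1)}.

Using frequency shift: L⁻¹{(s-a)/((s-a)² + b²)} = e^(at)cos(bt). Here a=-4, b=1

Final answer: e^(-4t)·cos(t)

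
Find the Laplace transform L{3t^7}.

L{3t^7} = 3 · L{t^7} = 3 · 5040/s^8 = 15120/s^8

Final answer: 15120/s^8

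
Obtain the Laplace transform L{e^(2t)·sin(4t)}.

L{e^(at)·sin(ωt)} = ω/((s-a)² + ω²), so L{e^(2t)·sin(4t)} = 4/((s-2)² + 16)

Final answer: 4/((s-2)² + 16)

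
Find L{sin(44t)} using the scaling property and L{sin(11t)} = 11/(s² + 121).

Using L{f(at)} = (1/a)F(s/a) with a=4: L{sin(44t)} = (1/4) · 11/((s/4)² + 121) = (1/4) · 11·16/(s² + 1936) = 44/(s² + 1936)

Final answer: 44/(s² + 1936)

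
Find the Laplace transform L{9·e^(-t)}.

L{e^(at)} = 1/(s-a), so L{e^(-t)} = 1/(s+1). Then L{9·e^(-t)} = 9/(s+1)

Final answer: 9/(s+1)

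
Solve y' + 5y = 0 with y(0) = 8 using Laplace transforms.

L{y'} + 5L{y} = 0. sY - 8 + 5Y = 0. Y(s+5) = 8. Y = 8/(s+5)

Final answer: y(t) = 8e^(-5t)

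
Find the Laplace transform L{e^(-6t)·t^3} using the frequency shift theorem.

L{e^(at)·t^n} = n!/(s-a)^(n+1), so L{e^(-6t)·t^3} = 6/(s+6)^4

Final answer: 6/(s+6)^4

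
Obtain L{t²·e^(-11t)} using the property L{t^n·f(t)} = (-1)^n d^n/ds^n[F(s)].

L{e^(-11t)} = 1/(s+11). d/ds[1/(s+11)] = -1/(s+11)². d²/ds²[1/(s+11)] = 2/(s+11)³. So L{t²·e^(-11t)} = (-1)² · 2/(s+11)³ = 2/(s+11)³

Final answer: 2/(s+11)³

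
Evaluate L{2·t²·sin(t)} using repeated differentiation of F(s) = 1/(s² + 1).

F(s) = 1/(s² + 1). F'(s) = -2s/(s² + 1)². F''(s) = -2(1 - 3s²)/(s² + 1)³ = (6s² - 2)/(s² + 1)³. So L{t²·sin(t)} = (-1)² F''(s) = (6s² - 2)/(s² + 1)³. Then L{2·t²·sin(t)} = 2·(6s² - 2)/(s² + 1)³ = (12s² - 4)/(s² + 1)³

Final answer: (12s² - 4)/(s² + 1)³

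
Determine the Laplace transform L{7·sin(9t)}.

L{sin(ωt)} = ω/(s² + ω²), so L{sin(9t)} = 9/(s² + 81). Then L{7·sin(9t)} = 7·9/(s² + 81) = 63/(s² + 81)

Final answer: 63/(s² + 81)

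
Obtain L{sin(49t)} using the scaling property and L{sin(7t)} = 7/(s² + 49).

Using L{f(at)} = (1/a)F(s/a) with a=7: L{sin(49t)} = (1/7) · 7/((s/7)² + 49) = (1/7) · 7·49/(s² + 2401) = 49/(s² + 2401)

Final answer: 49/(s² + 2401)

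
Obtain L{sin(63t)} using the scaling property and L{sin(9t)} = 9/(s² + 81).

Using L{f(at)} = (1/a)F(s/a) with a=7: L{sin(63t)} = (1/7) · 9/((s/7)² + 81) = (1/7) · 9·49/(s² + 3969) = 63/(s² + 3969)

Final answer: 63/(s² + 3969)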